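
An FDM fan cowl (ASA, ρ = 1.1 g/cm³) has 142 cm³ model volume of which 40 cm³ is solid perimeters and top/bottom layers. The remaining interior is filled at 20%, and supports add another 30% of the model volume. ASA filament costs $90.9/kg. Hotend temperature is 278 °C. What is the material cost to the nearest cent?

$10.30

Volume inside the shell = 142 − 40, so 102 cm³.
Infill volume = 0.20 × 102, so 20.4 cm³.
Support: 0.30 × 142 → 42.6 cm³.
Deposited volume = 40 + 20.4 + 42.6, so 103 cm³.
Mass: 103 × 1.1 → 113.3 g.
At $90.9/kg: 113.3/1000 × 90.9 = $10.30.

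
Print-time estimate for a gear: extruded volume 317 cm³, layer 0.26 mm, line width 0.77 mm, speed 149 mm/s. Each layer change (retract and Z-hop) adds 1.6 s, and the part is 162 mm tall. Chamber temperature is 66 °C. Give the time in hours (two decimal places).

3.23 hours

Extrusion cross-section = 0.26 × 0.77, so 0.2002 mm².
Toolpath length = 317 cm³ / 0.2002 mm² = 317000 / 0.2002 = 1583416.6 mm.
Extrusion time = 1583416.6 / 149 = 10627 s.
Layers = ⌈162/0.26⌉ = 624.
Layer-change overhead: 624 × 1.6 → 998.4 s.
Total = 10627 + 998.4 = 11625.4 s = 3.23 hours.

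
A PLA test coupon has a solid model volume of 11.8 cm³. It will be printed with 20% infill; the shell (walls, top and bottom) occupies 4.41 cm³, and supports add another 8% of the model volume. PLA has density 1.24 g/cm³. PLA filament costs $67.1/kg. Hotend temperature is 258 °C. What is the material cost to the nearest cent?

$0.57

Infill region = 11.8 − 4.41, so 7.39 cm³.
Infill deposited: 0.20 × 7.39 → 1.478 cm³.
Support = 0.08 × 11.8, so 0.944 cm³.
Total extruded: 4.41 + 1.478 + 0.944 → 6.832 cm³.
Mass = 6.832 × 1.24 = 8.47168 g.
Cost = 8.47168 g / 1000 × $67.1/kg = $0.57.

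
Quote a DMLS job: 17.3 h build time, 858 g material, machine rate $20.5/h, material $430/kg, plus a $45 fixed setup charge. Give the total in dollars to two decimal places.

Machine cost = 20.5 × 17.3, so $354.65.
Material charge = 430 × 858/1000, so $368.94.
Adding setup: 354.65 + 368.94 + 45 → $768.59.

$768.59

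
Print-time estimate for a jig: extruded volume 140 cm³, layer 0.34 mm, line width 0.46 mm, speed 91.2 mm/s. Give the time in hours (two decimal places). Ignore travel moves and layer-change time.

2.73 hours

Extrusion cross-section = 0.34 × 0.46, so 0.1564 mm².
Toolpath length = 140 cm³ / 0.1564 mm² = 140000 / 0.1564 = 895140.7 mm.
Extrusion time = 895140.7 / 91.2, so 9815.1 s.
That's 9815.1 s → 2.73 hours.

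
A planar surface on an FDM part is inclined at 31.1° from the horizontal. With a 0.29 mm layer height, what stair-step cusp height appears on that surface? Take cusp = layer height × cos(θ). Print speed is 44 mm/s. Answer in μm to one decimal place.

248.3 μm

h_c = t·cos θ = 0.29 × 0.8563 = 0.248327 mm (248.3 μm).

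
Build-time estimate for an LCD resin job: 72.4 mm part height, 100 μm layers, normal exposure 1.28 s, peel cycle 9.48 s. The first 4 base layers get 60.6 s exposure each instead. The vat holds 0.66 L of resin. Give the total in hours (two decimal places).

Layers = ⌈72.4/0.1⌉ = 724.
Burn-in layers = 4 × (60.6 + 9.48) = 280.32 s.
Normal layers = 720 × (1.28 + 9.48), so 7747.2 s.
Total = 280.32 + 7747.2 = 8027.52 s = 2.23 hours.

2.23 hours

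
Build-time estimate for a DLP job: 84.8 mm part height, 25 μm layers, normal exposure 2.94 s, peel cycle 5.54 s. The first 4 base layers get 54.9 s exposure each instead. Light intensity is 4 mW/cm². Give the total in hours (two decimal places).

Layers = ⌈84.8/0.025⌉ = 3392.
Bottom layers = 4 × (54.9 + 5.54) = 241.76 s.
Normal layers: 3388 × (2.94 + 5.54) → 28730.24 s.
Total = 241.76 + 28730.24 = 28972 s = 8.05 hours.

8.05 hours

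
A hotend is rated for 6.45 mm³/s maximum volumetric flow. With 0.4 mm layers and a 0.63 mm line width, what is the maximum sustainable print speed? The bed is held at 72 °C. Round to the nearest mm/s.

Bead cross-section = 0.4 × 0.63, so 0.252 mm².
v_max = Q/A = 6.45/0.252 = 25.60 mm/s → 26 mm/s.

26 mm/s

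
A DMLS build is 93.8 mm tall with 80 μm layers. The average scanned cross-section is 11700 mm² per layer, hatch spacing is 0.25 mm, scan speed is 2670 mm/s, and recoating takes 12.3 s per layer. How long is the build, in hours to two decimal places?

9.72 hours

Layer count = ceil(93.8 / 0.08) = 1173.
Hatch length per layer: 11700 / 0.25 → 46800 mm.
Laser time per layer = 46800 / 2670 = 17.5281 s.
Layer cycle = 17.5281 + 12.3, so 29.8281 s.
Total: 1173 × 29.8281 s = 34988.3613 s → 9.72 hours.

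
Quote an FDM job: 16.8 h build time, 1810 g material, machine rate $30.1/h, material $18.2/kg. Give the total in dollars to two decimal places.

Machine-time cost = 30.1 × 16.8, so $505.68.
Material cost: 18.2 × 1810/1000 → $32.942.
Total = 505.68 + 32.942 = 538.622 ≈ $538.62.

$538.62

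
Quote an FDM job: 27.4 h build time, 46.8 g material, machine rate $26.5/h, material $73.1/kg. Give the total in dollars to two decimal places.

$729.52

Time charge = 26.5 × 27.4, so $726.10.
Material charge: 73.1 × 46.8/1000 → $3.42108.
Job cost: 726.10 + 3.42108 = 729.52108 ≈ $729.52.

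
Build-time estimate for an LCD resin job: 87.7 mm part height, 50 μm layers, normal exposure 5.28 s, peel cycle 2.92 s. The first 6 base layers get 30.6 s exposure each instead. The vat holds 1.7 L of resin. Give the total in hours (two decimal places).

4.04 hours

Layers = ⌈87.7/0.05⌉ = 1754.
Burn-in layers: 6 × (30.6 + 2.92) → 201.12 s.
Remaining layers: 1748 × (5.28 + 2.92) → 14333.6 s.
Sum: 201.12 + 14333.6 = 14534.72 s → 4.04 hours.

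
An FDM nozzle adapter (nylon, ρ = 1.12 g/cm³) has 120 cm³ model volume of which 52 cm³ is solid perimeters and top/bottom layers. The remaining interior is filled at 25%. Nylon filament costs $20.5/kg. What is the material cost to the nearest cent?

$1.58

Infill region = 120 − 52 = 68 cm³.
Infill deposited = 0.25 × 68, so 17 cm³.
Total extruded = 52 + 17 = 69 cm³.
Mass = 69 × 1.12, so 77.28 g.
At $20.5/kg: 77.28/1000 × 20.5 = $1.58.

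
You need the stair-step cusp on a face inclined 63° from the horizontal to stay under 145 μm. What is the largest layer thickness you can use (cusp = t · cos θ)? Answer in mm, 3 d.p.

cos(63°) = 0.4540; t_max = 0.145/0.4540 = 0.319 mm.

0.319 mm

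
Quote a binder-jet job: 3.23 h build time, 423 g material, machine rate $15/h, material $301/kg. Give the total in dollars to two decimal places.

Machine-time cost = 15 × 3.23 = $48.45.
Material cost = 301 × 423/1000, so $127.323.
Total = 48.45 + 127.323 = 175.773 ≈ $175.77.

$175.77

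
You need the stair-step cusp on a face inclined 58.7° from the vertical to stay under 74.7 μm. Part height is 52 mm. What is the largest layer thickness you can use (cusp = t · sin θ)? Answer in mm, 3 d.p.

0.087 mm

t = h_c / sin θ = 0.0747 / 0.8545 = 0.087 mm.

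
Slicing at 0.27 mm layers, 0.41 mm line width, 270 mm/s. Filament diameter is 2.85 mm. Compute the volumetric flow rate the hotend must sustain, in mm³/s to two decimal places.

29.89

Extrusion cross-section = 0.27 × 0.41, so 0.1107 mm².
Volumetric flow = 270 × 0.1107 = 29.89 mm³/s.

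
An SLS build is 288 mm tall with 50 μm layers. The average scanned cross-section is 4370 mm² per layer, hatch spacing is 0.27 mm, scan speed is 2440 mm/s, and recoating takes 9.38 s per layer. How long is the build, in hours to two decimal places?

Number of layers: 288 / 0.05 → 5760 (rounded up).
Scan path per layer = 4370 / 0.27 = 16185.2 mm.
Laser time per layer = 16185.2 / 2440 = 6.6333 s.
Per-layer time: 6.6333 + 9.38 → 16.0133 s.
Build time = 5760 × 16.0133 = 92236.608 s = 25.62 hours.

25.62 hours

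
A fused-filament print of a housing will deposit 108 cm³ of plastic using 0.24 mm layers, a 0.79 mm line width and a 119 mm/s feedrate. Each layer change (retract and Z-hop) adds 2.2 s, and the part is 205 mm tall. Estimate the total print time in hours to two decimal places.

Line area = 0.24 × 0.79, so 0.1896 mm².
Total extruded path = 108000/0.1896 = 569620.3 mm.
Extrusion time: 569620.3 / 119 → 4786.7 s.
Number of layers: 205 / 0.24 → 855 (rounded up).
Non-print overhead = 855 × 2.2 = 1881 s.
Altogether 4786.7 + 1881 = 6667.7 s, i.e. 1.85 hours.

1.85 hours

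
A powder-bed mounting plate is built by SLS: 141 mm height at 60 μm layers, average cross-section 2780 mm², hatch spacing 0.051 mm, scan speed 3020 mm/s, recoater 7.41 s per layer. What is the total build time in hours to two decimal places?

Layer count = ceil(141 / 0.06) = 2350.
Per-layer scan distance: 2780 / 0.051 → 54509.8 mm.
Scan time per layer = 54509.8 / 3020, so 18.0496 s.
Layer cycle = 18.0496 + 7.41 = 25.4596 s.
Build time = 2350 × 25.4596 = 59830.06 s = 16.62 hours.

16.62 hours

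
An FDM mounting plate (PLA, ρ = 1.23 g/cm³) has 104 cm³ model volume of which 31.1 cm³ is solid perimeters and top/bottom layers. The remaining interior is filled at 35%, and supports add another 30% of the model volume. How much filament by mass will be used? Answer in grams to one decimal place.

108.0 g

Volume inside the shell = 104 − 31.1 = 72.9 cm³.
Deposited infill = 0.35 × 72.9, so 25.515 cm³.
Support = 0.30 × 104, so 31.2 cm³.
Total printed volume: 31.1 + 25.515 + 31.2 → 87.815 cm³.
Mass = 87.815 × 1.23 = 108.01245 g.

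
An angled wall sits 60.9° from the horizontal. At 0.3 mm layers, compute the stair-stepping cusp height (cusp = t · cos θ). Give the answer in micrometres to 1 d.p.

145.9 μm

cos(60.9°) = 0.4863, so cusp = 0.3 × 0.4863 = 0.14589 mm → 145.9 μm.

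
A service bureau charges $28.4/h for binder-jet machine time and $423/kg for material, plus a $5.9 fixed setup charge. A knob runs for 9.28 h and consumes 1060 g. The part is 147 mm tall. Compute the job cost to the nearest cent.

Machine cost = 28.4 × 9.28 = $263.552.
Material cost: 423 × 1060/1000 → $448.38.
Adding setup: 263.552 + 448.38 + 5.9 → 717.832 ≈ $717.83.

$717.83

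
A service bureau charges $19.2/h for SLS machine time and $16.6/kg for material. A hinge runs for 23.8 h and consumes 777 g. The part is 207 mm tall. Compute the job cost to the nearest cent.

$469.86

Machine-time cost: 19.2 × 23.8 → $456.96.
Material cost: 16.6 × 777/1000 → $12.8982.
Total = 456.96 + 12.8982 = 469.8582 ≈ $469.86.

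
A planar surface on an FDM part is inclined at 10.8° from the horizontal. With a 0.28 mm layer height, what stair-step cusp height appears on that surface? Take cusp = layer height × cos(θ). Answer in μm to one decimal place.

275.0 μm

cos(10.8°) = 0.9823, so cusp = 0.28 × 0.9823 = 0.275044 mm → 275.0 μm.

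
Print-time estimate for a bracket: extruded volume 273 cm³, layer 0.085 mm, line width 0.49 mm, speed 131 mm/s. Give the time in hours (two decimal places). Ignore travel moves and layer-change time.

Bead cross-section: 0.085 × 0.49 → 0.04165 mm².
Total extruded path = 273000/0.04165 = 6554621.8 mm.
Time extruding: 6554621.8 / 131 → 50035.3 s.
In the requested units: 50035.3 s = 13.90 hours.

13.90 hours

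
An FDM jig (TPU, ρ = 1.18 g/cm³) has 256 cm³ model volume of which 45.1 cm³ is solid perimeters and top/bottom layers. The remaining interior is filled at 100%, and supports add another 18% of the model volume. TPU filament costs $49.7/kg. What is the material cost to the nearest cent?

Volume inside the shell = 256 − 45.1, so 210.9 cm³.
Infill deposited: 1.00 × 210.9 → 210.9 cm³.
Support = 0.18 × 256 = 46.08 cm³.
Total extruded: 45.1 + 210.9 + 46.08 → 302.08 cm³.
Mass = 302.08 × 1.18, so 356.4544 g.
At $49.7/kg: 356.4544/1000 × 49.7 = $17.72.

$17.72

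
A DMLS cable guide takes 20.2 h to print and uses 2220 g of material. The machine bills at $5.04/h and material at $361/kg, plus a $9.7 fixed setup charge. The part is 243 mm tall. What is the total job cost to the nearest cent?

Time charge = 5.04 × 20.2 = $101.808.
Material cost = 361 × 2220/1000 = $801.42.
Total = 101.808 + 801.42 + 9.7 = 912.928 ≈ $912.93.

$912.93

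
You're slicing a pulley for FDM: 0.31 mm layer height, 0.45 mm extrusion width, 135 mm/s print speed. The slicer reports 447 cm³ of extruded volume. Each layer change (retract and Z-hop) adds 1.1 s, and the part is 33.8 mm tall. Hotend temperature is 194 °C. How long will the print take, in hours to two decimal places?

6.63 hours

Extrusion cross-section = 0.31 × 0.45, so 0.1395 mm².
Total extruded path = 447000/0.1395 = 3204301.1 mm.
Extrusion time = 3204301.1 / 135, so 23735.6 s.
Layers = ⌈33.8/0.31⌉ = 110.
Layer-change overhead = 110 × 1.1, so 121 s.
Altogether 23735.6 + 121 = 23856.6 s, i.e. 6.63 hours.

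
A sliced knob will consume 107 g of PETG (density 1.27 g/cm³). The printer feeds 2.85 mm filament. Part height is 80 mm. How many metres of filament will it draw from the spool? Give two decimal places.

Extruded volume: 107/1.27 = 84.252 cm³ (84252 mm³).
A = π r² = π × 1.425² = 6.3794 mm².
Length = 84252 / 6.3794 = 13206.88 mm = 13.21 m.

13.21 m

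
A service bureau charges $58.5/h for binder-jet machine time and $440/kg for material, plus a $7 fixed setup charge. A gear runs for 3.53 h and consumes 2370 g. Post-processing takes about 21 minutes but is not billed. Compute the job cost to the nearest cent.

Time charge = 58.5 × 3.53, so $206.505.
Material cost = 440 × 2370/1000, so $1042.80.
Adding setup: 206.505 + 1042.80 + 7 → 1256.305 ≈ $1256.31.

$1256.31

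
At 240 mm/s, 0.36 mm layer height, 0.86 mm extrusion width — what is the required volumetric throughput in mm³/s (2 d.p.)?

74.30

Extrusion cross-section: 0.36 × 0.86 → 0.3096 mm².
Volumetric flow = 240 × 0.3096 = 74.30 mm³/s.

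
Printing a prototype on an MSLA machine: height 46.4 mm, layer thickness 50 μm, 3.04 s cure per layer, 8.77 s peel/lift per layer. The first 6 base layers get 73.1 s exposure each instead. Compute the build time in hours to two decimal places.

Number of layers: 46.4 / 0.05 → 928 (rounded up).
Burn-in layers = 6 × (73.1 + 8.77) = 491.22 s.
Regular layers: 922 × (3.04 + 8.77) → 10888.82 s.
Total = 491.22 + 10888.82 = 11380.04 s = 3.16 hours.

3.16 hours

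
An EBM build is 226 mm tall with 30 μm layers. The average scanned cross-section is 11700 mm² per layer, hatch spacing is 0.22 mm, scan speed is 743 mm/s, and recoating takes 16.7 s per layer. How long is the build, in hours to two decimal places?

Layer count = ceil(226 / 0.03) = 7534.
Per-layer scan distance: 11700 / 0.22 → 53181.8 mm.
Scan time per layer: 53181.8 / 743 → 71.5771 s.
Time per layer = 71.5771 + 16.7, so 88.2771 s.
7534 layers × 88.2771 s/layer = 665079.6714 s, i.e. 184.74 hours.

184.74 hours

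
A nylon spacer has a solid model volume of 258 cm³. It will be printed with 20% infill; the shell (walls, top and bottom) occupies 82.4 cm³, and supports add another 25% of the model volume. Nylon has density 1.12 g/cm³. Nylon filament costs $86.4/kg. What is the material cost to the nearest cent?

$17.61

Volume inside the shell = 258 − 82.4 = 175.6 cm³.
Infill volume = 0.20 × 175.6 = 35.12 cm³.
Support: 0.25 × 258 → 64.5 cm³.
Total extruded = 82.4 + 35.12 + 64.5 = 182.02 cm³.
Mass = 182.02 × 1.12 = 203.8624 g.
Cost = 203.8624 g / 1000 × $86.4/kg = $17.61.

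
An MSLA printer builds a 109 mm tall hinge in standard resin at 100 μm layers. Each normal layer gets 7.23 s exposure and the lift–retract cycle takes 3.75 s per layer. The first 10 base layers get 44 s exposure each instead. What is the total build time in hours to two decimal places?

3.43 hours

Number of layers: 109 / 0.1 → 1090 (rounded up).
Bottom layers = 10 × (44 + 3.75) = 477.5 s.
Remaining layers: 1080 × (7.23 + 3.75) → 11858.4 s.
Sum: 477.5 + 11858.4 = 12335.9 s → 3.43 hours.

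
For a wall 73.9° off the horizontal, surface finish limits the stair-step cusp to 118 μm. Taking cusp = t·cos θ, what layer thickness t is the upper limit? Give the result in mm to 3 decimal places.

Layer height = cusp / cos(73.9°) = 0.118 / 0.2773 = 0.426 mm.

0.426 mm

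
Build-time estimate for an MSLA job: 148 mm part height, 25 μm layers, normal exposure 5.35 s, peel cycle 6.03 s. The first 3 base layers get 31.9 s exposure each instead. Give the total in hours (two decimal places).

Layer count = ceil(148 / 0.025) = 5920.
Burn-in layers = 3 × (31.9 + 6.03) = 113.79 s.
Regular layers = 5917 × (5.35 + 6.03), so 67335.46 s.
Total = 113.79 + 67335.46 = 67449.25 s = 18.74 hours.

18.74 hours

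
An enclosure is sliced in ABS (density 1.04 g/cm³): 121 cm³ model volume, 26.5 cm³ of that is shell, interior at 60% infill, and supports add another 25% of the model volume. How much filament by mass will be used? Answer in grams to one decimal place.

Infill region = 121 − 26.5, so 94.5 cm³.
Infill volume = 0.60 × 94.5, so 56.7 cm³.
Support = 0.25 × 121, so 30.25 cm³.
Total extruded: 26.5 + 56.7 + 30.25 → 113.45 cm³.
Mass = 113.45 × 1.04, so 117.988 g.

118.0 g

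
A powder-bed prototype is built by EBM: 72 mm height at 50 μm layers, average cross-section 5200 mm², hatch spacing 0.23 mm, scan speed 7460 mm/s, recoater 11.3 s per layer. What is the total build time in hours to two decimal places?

5.73 hours

Layers = ⌈72/0.05⌉ = 1440.
Hatch length per layer: 5200 / 0.23 → 22608.7 mm.
Scan time per layer = 22608.7 / 7460, so 3.0307 s.
Per-layer time: 3.0307 + 11.3 → 14.3307 s.
1440 layers × 14.3307 s/layer = 20636.208 s, i.e. 5.73 hours.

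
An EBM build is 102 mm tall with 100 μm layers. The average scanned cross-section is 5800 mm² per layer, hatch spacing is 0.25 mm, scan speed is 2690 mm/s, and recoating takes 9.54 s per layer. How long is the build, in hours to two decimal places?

5.15 hours

Layer count = ceil(102 / 0.1) = 1020.
Per-layer scan distance: 5800 / 0.25 → 23200 mm.
Scan time per layer = 23200 / 2690, so 8.6245 s.
Per-layer time = 8.6245 + 9.54 = 18.1645 s.
1020 layers × 18.1645 s/layer = 18527.79 s, i.e. 5.15 hours.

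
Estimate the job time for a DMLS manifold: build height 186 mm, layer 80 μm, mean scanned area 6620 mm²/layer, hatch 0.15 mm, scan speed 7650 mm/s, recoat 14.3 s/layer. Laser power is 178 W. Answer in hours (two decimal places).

12.96 hours

Number of layers: 186 / 0.08 → 2325 (rounded up).
Per-layer scan distance = 6620 / 0.15 = 44133.3 mm.
Laser time per layer = 44133.3 / 7650 = 5.7691 s.
Per-layer time = 5.7691 + 14.3 = 20.0691 s.
Build time = 2325 × 20.0691 = 46660.6575 s = 12.96 hours.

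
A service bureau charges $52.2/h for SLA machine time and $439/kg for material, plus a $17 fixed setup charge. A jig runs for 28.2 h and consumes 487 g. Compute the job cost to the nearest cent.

Time charge = 52.2 × 28.2 = $1472.04.
Material charge = 439 × 487/1000, so $213.793.
Adding setup: 1472.04 + 213.793 + 17 → 1702.833 ≈ $1702.83.

$1702.83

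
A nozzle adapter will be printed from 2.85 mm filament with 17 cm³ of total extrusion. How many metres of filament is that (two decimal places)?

Cross-section of 2.85 mm filament: π·(2.85/2)² = 6.3794 mm².
Length = 17 cm³ / 6.3794 mm² = 17000 / 6.3794 = 2664.83 mm = 2.66 m.

2.66 m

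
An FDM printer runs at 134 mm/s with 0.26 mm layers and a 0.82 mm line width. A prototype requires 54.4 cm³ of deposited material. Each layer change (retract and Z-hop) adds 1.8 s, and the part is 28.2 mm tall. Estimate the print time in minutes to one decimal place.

Line area: 0.26 × 0.82 → 0.2132 mm².
Toolpath length = 54.4 cm³ / 0.2132 mm² = 54400 / 0.2132 = 255159.5 mm.
Print-move time = 255159.5 / 134 = 1904.2 s.
Number of layers: 28.2 / 0.26 → 109 (rounded up).
Non-print overhead: 109 × 1.8 → 196.2 s.
Altogether 1904.2 + 196.2 = 2100.4 s, i.e. 35.0 minutes.

35.0 minutes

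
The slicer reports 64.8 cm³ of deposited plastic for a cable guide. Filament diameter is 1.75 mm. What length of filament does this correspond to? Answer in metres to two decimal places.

26.94 m

Cross-section of 1.75 mm filament: π·(1.75/2)² = 2.4053 mm².
L = 64800 mm³ / 2.4053 mm² = 26940.51 mm, i.e. 26.94 m.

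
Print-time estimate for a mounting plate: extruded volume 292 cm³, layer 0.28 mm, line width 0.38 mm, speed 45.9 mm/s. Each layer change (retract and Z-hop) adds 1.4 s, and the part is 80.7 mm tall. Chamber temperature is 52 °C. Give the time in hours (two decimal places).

Bead cross-section: 0.28 × 0.38 → 0.1064 mm².
Path length: 292000 mm³ / 0.1064 mm² → 2744360.9 mm.
Extrusion time = 2744360.9 / 45.9, so 59790 s.
Layer count = ceil(80.7 / 0.28) = 289.
Layer-change overhead = 289 × 1.4, so 404.6 s.
Altogether 59790 + 404.6 = 60194.6 s, i.e. 16.72 hours.

16.72 hours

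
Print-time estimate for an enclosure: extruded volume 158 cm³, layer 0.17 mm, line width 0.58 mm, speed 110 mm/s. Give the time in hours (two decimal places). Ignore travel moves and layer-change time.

4.05 hours

Extrusion cross-section = 0.17 × 0.58 = 0.0986 mm².
Path length: 158000 mm³ / 0.0986 mm² → 1602434.1 mm.
Extrusion time = 1602434.1 / 110, so 14567.6 s.
14567.6 s = 4.05 hours.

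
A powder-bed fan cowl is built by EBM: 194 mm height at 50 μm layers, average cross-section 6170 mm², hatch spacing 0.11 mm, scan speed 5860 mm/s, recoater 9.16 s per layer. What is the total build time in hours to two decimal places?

Number of layers: 194 / 0.05 → 3880 (rounded up).
Per-layer scan distance: 6170 / 0.11 → 56090.9 mm.
Scan time per layer: 56090.9 / 5860 → 9.5718 s.
Per-layer time = 9.5718 + 9.16, so 18.7318 s.
Total: 3880 × 18.7318 s = 72679.384 s → 20.19 hours.

20.19 hours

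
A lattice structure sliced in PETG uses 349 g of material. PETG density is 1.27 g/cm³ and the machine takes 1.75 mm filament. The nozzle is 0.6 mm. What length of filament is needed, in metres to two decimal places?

114.25 m

Extruded volume: 349/1.27 = 274.8031 cm³ (274803.1 mm³).
Filament cross-section = π × (1.75/2)² = 2.4053 mm².
L = V/A = 274803.1/2.4053 = 114248.99 mm → 114.25 m.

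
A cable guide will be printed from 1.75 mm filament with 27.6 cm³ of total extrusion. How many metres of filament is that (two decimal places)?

A = π r² = π × 0.875² = 2.4053 mm².
Length = 27.6 cm³ / 2.4053 mm² = 27600 / 2.4053 = 11474.66 mm = 11.47 m.

11.47 m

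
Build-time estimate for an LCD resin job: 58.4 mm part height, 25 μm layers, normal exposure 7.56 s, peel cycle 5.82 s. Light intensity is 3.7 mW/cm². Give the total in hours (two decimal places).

8.68 hours

Layer count = ceil(58.4 / 0.025) = 2336.
Cycle time: 7.56 + 5.82 → 13.38 s.
Total = 2336 × 13.38 = 31255.68 s = 8.68 hours.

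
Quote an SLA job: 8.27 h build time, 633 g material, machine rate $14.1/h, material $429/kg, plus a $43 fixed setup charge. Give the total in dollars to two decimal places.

$431.16

Machine cost: 14.1 × 8.27 → $116.607.
Feedstock cost: 429 × 633/1000 → $271.557.
Total = 116.607 + 271.557 + 43 = 431.164 ≈ $431.16.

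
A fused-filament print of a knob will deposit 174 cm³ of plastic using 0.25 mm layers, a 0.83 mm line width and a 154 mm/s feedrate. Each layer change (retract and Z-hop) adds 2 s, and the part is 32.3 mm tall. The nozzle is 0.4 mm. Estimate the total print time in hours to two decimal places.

Bead cross-section = 0.25 × 0.83 = 0.2075 mm².
Path length: 174000 mm³ / 0.2075 mm² → 838554.2 mm.
Extrusion time: 838554.2 / 154 → 5445.2 s.
Layers = ⌈32.3/0.25⌉ = 130.
Non-print overhead = 130 × 2, so 260 s.
Total = 5445.2 + 260 = 5705.2 s = 1.58 hours.

1.58 hours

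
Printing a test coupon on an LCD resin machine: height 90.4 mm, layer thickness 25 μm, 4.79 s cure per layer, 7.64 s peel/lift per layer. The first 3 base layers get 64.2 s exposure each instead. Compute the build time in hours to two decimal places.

Layer count = ceil(90.4 / 0.025) = 3616.
Burn-in layers: 3 × (64.2 + 7.64) → 215.52 s.
Remaining layers = 3613 × (4.79 + 7.64), so 44909.59 s.
Total = 215.52 + 44909.59 = 45125.11 s = 12.53 hours.

12.53 hours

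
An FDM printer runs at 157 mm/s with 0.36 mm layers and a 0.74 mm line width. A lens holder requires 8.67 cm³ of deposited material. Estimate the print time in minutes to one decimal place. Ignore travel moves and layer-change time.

3.5 minutes

Extrusion cross-section: 0.36 × 0.74 → 0.2664 mm².
Toolpath length = 8.67 cm³ / 0.2664 mm² = 8670 / 0.2664 = 32545 mm.
Time extruding = 32545 / 157 = 207.3 s.
Converting: 207.3 s = 3.5 minutes.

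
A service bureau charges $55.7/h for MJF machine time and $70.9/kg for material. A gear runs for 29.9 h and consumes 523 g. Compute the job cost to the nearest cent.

Time charge: 55.7 × 29.9 → $1665.43.
Material cost = 70.9 × 523/1000, so $37.0807.
Total = 1665.43 + 37.0807 = 1702.5107 ≈ $1702.51.

$1702.51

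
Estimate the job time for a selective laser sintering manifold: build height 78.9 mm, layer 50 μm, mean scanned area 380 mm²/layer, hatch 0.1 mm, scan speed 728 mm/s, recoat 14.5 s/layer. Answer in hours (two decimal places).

8.64 hours

Layer count = ceil(78.9 / 0.05) = 1578.
Scan path per layer = 380 / 0.1, so 3800 mm.
Scan time per layer = 3800 / 728, so 5.2198 s.
Per-layer time = 5.2198 + 14.5, so 19.7198 s.
Total: 1578 × 19.7198 s = 31117.8444 s → 8.64 hours.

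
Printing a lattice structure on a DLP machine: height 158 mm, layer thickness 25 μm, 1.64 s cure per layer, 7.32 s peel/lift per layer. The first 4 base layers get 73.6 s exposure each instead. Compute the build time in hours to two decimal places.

15.81 hours

Layers = ⌈158/0.025⌉ = 6320.
Bottom layers = 4 × (73.6 + 7.32), so 323.68 s.
Remaining layers: 6316 × (1.64 + 7.32) → 56591.36 s.
Sum: 323.68 + 56591.36 = 56915.04 s → 15.81 hours.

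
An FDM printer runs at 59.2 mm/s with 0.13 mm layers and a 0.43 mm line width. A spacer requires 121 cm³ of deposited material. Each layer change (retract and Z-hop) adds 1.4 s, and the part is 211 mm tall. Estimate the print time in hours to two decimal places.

10.79 hours

Bead cross-section: 0.13 × 0.43 → 0.0559 mm².
Path length: 121000 mm³ / 0.0559 mm² → 2164579.6 mm.
Print-move time = 2164579.6 / 59.2, so 36563.8 s.
Layers = ⌈211/0.13⌉ = 1624.
Layer-change overhead = 1624 × 1.4, so 2273.6 s.
Altogether 36563.8 + 2273.6 = 38837.4 s, i.e. 10.79 hours.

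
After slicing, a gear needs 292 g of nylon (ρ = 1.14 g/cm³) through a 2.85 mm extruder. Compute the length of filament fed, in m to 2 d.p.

Volume = 292 g / 1.14 g·cm⁻³ = 256.1404 cm³ = 256140.4 mm³.
Filament cross-section = π × (2.85/2)² = 6.3794 mm².
Length = 256140.4 / 6.3794 = 40151.17 mm = 40.15 m.

40.15 m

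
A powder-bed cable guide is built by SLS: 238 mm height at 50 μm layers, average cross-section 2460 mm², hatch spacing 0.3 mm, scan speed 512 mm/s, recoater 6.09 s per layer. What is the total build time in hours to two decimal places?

29.23 hours

Layers = ⌈238/0.05⌉ = 4760.
Per-layer scan distance = 2460 / 0.3 = 8200 mm.
Laser time per layer = 8200 / 512 = 16.0156 s.
Layer cycle: 16.0156 + 6.09 → 22.1056 s.
Total: 4760 × 22.1056 s = 105222.656 s → 29.23 hours.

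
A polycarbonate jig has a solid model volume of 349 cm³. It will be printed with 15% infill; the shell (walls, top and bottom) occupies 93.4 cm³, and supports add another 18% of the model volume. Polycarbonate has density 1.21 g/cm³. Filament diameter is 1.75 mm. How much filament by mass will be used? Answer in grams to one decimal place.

235.4 g

Infill region: 349 − 93.4 → 255.6 cm³.
Infill deposited = 0.15 × 255.6 = 38.34 cm³.
Support = 0.18 × 349, so 62.82 cm³.
Total printed volume = 93.4 + 38.34 + 62.82, so 194.56 cm³.
Mass = 194.56 × 1.21, so 235.4176 g.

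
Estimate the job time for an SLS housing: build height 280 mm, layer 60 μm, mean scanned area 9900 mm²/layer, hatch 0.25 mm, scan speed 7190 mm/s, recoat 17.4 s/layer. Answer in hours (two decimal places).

29.70 hours

Number of layers: 280 / 0.06 → 4667 (rounded up).
Scan path per layer = 9900 / 0.25 = 39600 mm.
Scan time per layer: 39600 / 7190 → 5.5076 s.
Layer cycle: 5.5076 + 17.4 → 22.9076 s.
Build time = 4667 × 22.9076 = 106909.7692 s = 29.70 hours.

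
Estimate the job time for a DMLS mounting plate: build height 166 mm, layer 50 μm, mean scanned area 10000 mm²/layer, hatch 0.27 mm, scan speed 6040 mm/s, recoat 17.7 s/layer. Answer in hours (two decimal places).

Layers = ⌈166/0.05⌉ = 3320.
Scan path per layer = 10000 / 0.27 = 37037 mm.
Per-layer scan time = 37037 / 6040 = 6.132 s.
Per-layer time = 6.132 + 17.7 = 23.832 s.
Total: 3320 × 23.832 s = 79122.24 s → 21.98 hours.

21.98 hours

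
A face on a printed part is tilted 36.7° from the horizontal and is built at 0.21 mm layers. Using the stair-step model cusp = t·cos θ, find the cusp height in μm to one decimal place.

Cusp = layer height × cos(36.7°) = 0.21 × 0.8018 = 0.168378 mm = 168.4 μm.

168.4 μm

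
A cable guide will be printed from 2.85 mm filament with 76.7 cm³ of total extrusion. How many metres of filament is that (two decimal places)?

12.02 m

A = π r² = π × 1.425² = 6.3794 mm².
Length = 76.7 cm³ / 6.3794 mm² = 76700 / 6.3794 = 12023.07 mm = 12.02 m.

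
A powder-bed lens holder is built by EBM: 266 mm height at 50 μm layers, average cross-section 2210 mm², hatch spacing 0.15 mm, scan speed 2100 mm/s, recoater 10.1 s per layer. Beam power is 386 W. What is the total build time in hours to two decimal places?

Layer count = ceil(266 / 0.05) = 5320.
Scan path per layer: 2210 / 0.15 → 14733.3 mm.
Beam time per layer: 14733.3 / 2100 → 7.0159 s.
Per-layer time = 7.0159 + 10.1, so 17.1159 s.
Total: 5320 × 17.1159 s = 91056.588 s → 25.29 hours.

25.29 hours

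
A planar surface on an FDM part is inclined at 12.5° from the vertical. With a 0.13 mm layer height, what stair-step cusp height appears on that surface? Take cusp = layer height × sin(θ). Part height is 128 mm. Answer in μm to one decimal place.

Cusp = layer height × sin(12.5°) = 0.13 × 0.2164 = 0.028132 mm = 28.1 μm.

28.1 μm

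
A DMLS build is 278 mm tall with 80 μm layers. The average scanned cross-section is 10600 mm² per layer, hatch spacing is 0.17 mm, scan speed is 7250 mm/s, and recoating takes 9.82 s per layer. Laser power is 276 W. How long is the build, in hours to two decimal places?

17.78 hours

Number of layers: 278 / 0.08 → 3475 (rounded up).
Scan path per layer = 10600 / 0.17, so 62352.9 mm.
Per-layer scan time = 62352.9 / 7250 = 8.6004 s.
Per-layer time = 8.6004 + 9.82, so 18.4204 s.
3475 layers × 18.4204 s/layer = 64010.89 s, i.e. 17.78 hours.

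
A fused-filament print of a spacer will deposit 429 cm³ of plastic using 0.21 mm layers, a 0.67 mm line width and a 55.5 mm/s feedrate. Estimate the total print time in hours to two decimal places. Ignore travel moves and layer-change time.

15.26 hours

Extrusion cross-section = 0.21 × 0.67 = 0.1407 mm².
Total extruded path = 429000/0.1407 = 3049040.5 mm.
Print-move time = 3049040.5 / 55.5 = 54937.7 s.
In the requested units: 54937.7 s = 15.26 hours.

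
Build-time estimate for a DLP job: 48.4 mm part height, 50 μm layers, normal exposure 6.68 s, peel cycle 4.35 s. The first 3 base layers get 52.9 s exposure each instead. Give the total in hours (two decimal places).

Layers = ⌈48.4/0.05⌉ = 968.
Burn-in layers = 3 × (52.9 + 4.35) = 171.75 s.
Regular layers = 965 × (6.68 + 4.35), so 10643.95 s.
Sum: 171.75 + 10643.95 = 10815.7 s → 3.00 hours.

3.00 hours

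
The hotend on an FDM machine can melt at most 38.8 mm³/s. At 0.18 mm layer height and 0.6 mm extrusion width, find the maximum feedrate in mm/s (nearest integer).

Extrusion cross-section = 0.18 × 0.6 = 0.108 mm².
Max speed = 38.8 / 0.108 = 359.26 ≈ 359 mm/s.

359 mm/s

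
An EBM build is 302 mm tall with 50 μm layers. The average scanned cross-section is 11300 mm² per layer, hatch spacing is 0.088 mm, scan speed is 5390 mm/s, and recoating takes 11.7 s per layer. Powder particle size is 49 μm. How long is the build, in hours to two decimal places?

Number of layers: 302 / 0.05 → 6040 (rounded up).
Per-layer scan distance = 11300 / 0.088, so 128409.1 mm.
Beam time per layer = 128409.1 / 5390, so 23.8236 s.
Per-layer time: 23.8236 + 11.7 → 35.5236 s.
Build time = 6040 × 35.5236 = 214562.544 s = 59.60 hours.

59.60 hours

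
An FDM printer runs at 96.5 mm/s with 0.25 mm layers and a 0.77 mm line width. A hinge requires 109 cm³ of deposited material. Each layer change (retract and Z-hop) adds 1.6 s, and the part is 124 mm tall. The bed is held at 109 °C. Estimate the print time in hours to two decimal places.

1.85 hours

Bead cross-section: 0.25 × 0.77 → 0.1925 mm².
Path length: 109000 mm³ / 0.1925 mm² → 566233.8 mm.
Extrusion time = 566233.8 / 96.5 = 5867.7 s.
Layer count = ceil(124 / 0.25) = 496.
Z-hop total = 496 × 1.6 = 793.6 s.
Total = 5867.7 + 793.6 = 6661.3 s = 1.85 hours.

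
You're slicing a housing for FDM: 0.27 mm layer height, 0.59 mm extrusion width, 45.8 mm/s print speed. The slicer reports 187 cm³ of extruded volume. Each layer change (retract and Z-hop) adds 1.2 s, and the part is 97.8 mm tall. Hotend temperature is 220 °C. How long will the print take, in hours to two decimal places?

Bead cross-section = 0.27 × 0.59 = 0.1593 mm².
Total extruded path = 187000/0.1593 = 1173885.8 mm.
Print-move time = 1173885.8 / 45.8, so 25630.7 s.
Layers = ⌈97.8/0.27⌉ = 363.
Non-print overhead = 363 × 1.2, so 435.6 s.
Total = 25630.7 + 435.6 = 26066.3 s = 7.24 hours.

7.24 hours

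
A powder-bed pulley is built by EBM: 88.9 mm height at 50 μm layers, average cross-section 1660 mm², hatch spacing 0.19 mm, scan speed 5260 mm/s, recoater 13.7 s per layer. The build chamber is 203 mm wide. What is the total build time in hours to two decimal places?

7.59 hours

Number of layers: 88.9 / 0.05 → 1778 (rounded up).
Per-layer scan distance: 1660 / 0.19 → 8736.8 mm.
Scan time per layer: 8736.8 / 5260 → 1.661 s.
Layer cycle: 1.661 + 13.7 → 15.361 s.
Build time = 1778 × 15.361 = 27311.858 s = 7.59 hours.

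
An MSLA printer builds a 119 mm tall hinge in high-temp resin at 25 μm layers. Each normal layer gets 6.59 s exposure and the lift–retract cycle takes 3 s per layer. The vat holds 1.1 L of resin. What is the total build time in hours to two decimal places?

12.68 hours

Number of layers: 119 / 0.025 → 4760 (rounded up).
Per-layer time = 6.59 + 3 = 9.59 s.
Build time: 4760 × 9.59 s = 45648.4 s, i.e. 12.68 hours.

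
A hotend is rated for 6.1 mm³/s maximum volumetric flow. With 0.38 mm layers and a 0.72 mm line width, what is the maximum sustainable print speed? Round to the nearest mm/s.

22 mm/s

A = 0.38 × 0.72 = 0.2736 mm².
v_max = Q/A = 6.1/0.2736 = 22.30 mm/s → 22 mm/s.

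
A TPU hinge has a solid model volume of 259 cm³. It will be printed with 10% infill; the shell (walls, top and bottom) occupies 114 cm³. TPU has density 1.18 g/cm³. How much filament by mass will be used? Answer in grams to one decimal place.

151.6 g

Infill region = 259 − 114, so 145 cm³.
Infill volume: 0.10 × 145 → 14.5 cm³.
Total printed volume = 114 + 14.5 = 128.5 cm³.
Mass = 128.5 × 1.18 = 151.63 g.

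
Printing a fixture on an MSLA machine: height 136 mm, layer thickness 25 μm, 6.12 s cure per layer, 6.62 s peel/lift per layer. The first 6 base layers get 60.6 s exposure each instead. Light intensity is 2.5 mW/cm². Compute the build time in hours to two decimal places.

Layer count = ceil(136 / 0.025) = 5440.
Burn-in layers = 6 × (60.6 + 6.62) = 403.32 s.
Normal layers = 5434 × (6.12 + 6.62), so 69229.16 s.
Total = 403.32 + 69229.16 = 69632.48 s = 19.34 hours.

19.34 hours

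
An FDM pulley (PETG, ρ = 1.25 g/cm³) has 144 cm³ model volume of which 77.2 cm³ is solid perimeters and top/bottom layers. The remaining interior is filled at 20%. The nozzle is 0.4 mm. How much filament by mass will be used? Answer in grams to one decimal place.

113.2 g

Interior volume = 144 − 77.2 = 66.8 cm³.
Infill volume = 0.20 × 66.8 = 13.36 cm³.
Deposited volume = 77.2 + 13.36 = 90.56 cm³.
Mass = 90.56 × 1.25 = 113.2 g.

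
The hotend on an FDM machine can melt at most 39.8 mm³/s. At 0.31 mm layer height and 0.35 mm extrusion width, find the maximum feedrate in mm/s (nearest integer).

Extrusion cross-section = 0.31 × 0.35 = 0.1085 mm².
v_max = Q/A = 39.8/0.1085 = 366.82 mm/s → 367 mm/s.

367 mm/s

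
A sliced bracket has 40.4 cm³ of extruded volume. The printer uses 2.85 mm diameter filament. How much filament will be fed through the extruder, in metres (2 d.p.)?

6.33 m

Cross-section of 2.85 mm filament: π·(2.85/2)² = 6.3794 mm².
Length = 40.4 cm³ / 6.3794 mm² = 40400 / 6.3794 = 6332.88 mm = 6.33 m.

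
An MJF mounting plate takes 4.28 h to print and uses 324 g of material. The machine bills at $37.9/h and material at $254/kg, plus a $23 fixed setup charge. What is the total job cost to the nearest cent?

$267.51

Machine-time cost: 37.9 × 4.28 → $162.212.
Material charge: 254 × 324/1000 → $82.296.
Adding setup: 162.212 + 82.296 + 23 → 267.508 ≈ $267.51.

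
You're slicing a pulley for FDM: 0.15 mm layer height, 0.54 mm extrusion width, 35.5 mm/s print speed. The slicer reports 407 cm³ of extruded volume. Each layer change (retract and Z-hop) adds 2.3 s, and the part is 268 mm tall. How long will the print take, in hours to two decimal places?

40.46 hours

Line area = 0.15 × 0.54, so 0.081 mm².
Path length: 407000 mm³ / 0.081 mm² → 5024691.4 mm.
Extrusion time = 5024691.4 / 35.5, so 141540.6 s.
Layers = ⌈268/0.15⌉ = 1787.
Layer-change overhead = 1787 × 2.3 = 4110.1 s.
Altogether 141540.6 + 4110.1 = 145650.7 s, i.e. 40.46 hours.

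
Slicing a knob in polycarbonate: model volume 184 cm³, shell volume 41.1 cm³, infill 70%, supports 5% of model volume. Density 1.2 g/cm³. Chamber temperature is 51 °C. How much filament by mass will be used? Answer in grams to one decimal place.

180.4 g

Volume inside the shell = 184 − 41.1 = 142.9 cm³.
Infill deposited = 0.70 × 142.9, so 100.03 cm³.
Support = 0.05 × 184 = 9.2 cm³.
Deposited volume = 41.1 + 100.03 + 9.2 = 150.33 cm³.
Mass = 150.33 × 1.2, so 180.396 g.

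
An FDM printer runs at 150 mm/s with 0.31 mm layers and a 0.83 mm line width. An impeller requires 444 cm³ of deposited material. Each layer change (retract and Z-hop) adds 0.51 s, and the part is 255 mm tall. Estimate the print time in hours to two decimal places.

Bead cross-section = 0.31 × 0.83 = 0.2573 mm².
Path length: 444000 mm³ / 0.2573 mm² → 1725612.1 mm.
Print-move time = 1725612.1 / 150 = 11504.1 s.
Layer count = ceil(255 / 0.31) = 823.
Layer-change overhead = 823 × 0.51 = 419.73 s.
Total = 11504.1 + 419.73 = 11923.83 s = 3.31 hours.

3.31 hours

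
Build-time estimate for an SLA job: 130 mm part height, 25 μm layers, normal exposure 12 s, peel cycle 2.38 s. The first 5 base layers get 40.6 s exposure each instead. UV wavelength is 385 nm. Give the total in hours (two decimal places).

20.81 hours

Layers = ⌈130/0.025⌉ = 5200.
Bottom layers: 5 × (40.6 + 2.38) → 214.9 s.
Regular layers = 5195 × (12 + 2.38) = 74704.1 s.
Total = 214.9 + 74704.1 = 74919 s = 20.81 hours.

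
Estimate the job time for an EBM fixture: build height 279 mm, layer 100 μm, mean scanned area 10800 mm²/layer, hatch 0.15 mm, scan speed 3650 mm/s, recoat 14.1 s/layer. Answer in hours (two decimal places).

Layer count = ceil(279 / 0.1) = 2790.
Scan path per layer = 10800 / 0.15 = 72000 mm.
Beam time per layer: 72000 / 3650 → 19.726 s.
Time per layer = 19.726 + 14.1, so 33.826 s.
Build time = 2790 × 33.826 = 94374.54 s = 26.22 hours.

26.22 hours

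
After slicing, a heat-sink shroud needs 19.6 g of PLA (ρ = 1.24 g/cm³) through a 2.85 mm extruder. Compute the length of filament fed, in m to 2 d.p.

2.48 m

Volume = 19.6 g / 1.24 g·cm⁻³ = 15.8065 cm³ = 15806.5 mm³.
Filament cross-section = π × (2.85/2)² = 6.3794 mm².
L = V/A = 15806.5/6.3794 = 2477.74 mm → 2.48 m.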